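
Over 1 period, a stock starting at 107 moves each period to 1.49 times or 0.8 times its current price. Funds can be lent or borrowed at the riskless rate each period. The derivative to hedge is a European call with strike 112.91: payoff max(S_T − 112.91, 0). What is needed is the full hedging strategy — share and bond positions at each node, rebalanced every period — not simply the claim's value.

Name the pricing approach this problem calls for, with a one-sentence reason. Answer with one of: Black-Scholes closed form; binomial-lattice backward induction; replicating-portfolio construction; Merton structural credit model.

Key observation: a price alone would not answer the question — the per-node share/bond construction on the spot-107, 1.49/0.8 tree is required, and only the replicating-portfolio method yields it.

framework: replicating-portfolio construction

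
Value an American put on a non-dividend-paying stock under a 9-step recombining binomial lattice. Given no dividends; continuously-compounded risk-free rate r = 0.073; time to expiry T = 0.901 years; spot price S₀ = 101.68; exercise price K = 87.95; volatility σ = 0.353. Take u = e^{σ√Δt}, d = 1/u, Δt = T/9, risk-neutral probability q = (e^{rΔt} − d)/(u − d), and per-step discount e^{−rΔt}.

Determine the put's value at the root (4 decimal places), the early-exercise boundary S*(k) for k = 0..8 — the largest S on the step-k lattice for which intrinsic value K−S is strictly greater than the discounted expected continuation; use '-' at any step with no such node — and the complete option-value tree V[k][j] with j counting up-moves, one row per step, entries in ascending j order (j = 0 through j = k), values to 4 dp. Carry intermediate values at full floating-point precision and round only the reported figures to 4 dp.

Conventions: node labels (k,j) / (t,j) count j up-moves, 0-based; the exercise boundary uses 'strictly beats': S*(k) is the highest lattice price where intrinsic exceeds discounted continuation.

Δt=0.10011, u=1.11817, d=0.89432, q=0.50487, disc=e^(-rΔt)=0.99272
k=9 terminal: V=max(K-S,0) → 50.7385 41.4246 29.7795 15.2196 0.0000 0.0000 0.0000 0.0000 0.0000 0.0000
k=8: j=0 S=41.6086 intr=46.3414 cont=45.7010 V=46.3414[EX]; j=1 S=52.0231 intr=35.9269 cont=35.2865 V=35.9269[EX]; j=2 S=65.0443 intr=22.9057 cont=22.2653 V=22.9057[EX]; j=3 S=81.3247 intr=6.6253 cont=7.4808 V=7.4808[hold]; j=4 S=101.6800 intr=0.0000 cont=0.0000 V=0.0000[hold]; j=5 S=127.1302 intr=0.0000 cont=0.0000 V=0.0000[hold]; j=6 S=158.9504 intr=0.0000 cont=0.0000 V=0.0000[hold]; j=7 S=198.7351 intr=0.0000 cont=0.0000 V=0.0000[hold]; j=8 S=248.4779 intr=0.0000 cont=0.0000 V=0.0000[hold]  S*(8)=65.0443
k=7: j=0 S=46.5254 intr=41.4246 cont=40.7842 V=41.4246[EX]; j=1 S=58.1705 intr=29.7795 cont=29.1391 V=29.7795[EX]; j=2 S=72.7304 intr=15.2196 cont=15.0079 V=15.2196[EX]; j=3 S=90.9346 intr=0.0000 cont=3.6769 V=3.6769[hold]; j=4 S=113.6952 intr=0.0000 cont=0.0000 V=0.0000[hold]; j=5 S=142.1527 intr=0.0000 cont=0.0000 V=0.0000[hold]; j=6 S=177.7330 intr=0.0000 cont=0.0000 V=0.0000[hold]; j=7 S=222.2190 intr=0.0000 cont=0.0000 V=0.0000[hold]  S*(7)=72.7304
k=6: j=0 S=52.0231 intr=35.9269 cont=35.2865 V=35.9269[EX]; j=1 S=65.0443 intr=22.9057 cont=22.2653 V=22.9057[EX]; j=2 S=81.3247 intr=6.6253 cont=9.3236 V=9.3236[hold]; j=3 S=101.6800 intr=0.0000 cont=1.8073 V=1.8073[hold]; j=4 S=127.1302 intr=0.0000 cont=0.0000 V=0.0000[hold]; j=5 S=158.9504 intr=0.0000 cont=0.0000 V=0.0000[hold]; j=6 S=198.7351 intr=0.0000 cont=0.0000 V=0.0000[hold]  S*(6)=65.0443
k=5: j=0 S=58.1705 intr=29.7795 cont=29.1391 V=29.7795[EX]; j=1 S=72.7304 intr=15.2196 cont=15.9316 V=15.9316[hold]; j=2 S=90.9346 intr=0.0000 cont=5.4886 V=5.4886[hold]; j=3 S=113.6952 intr=0.0000 cont=0.8883 V=0.8883[hold]; j=4 S=142.1527 intr=0.0000 cont=0.0000 V=0.0000[hold]; j=5 S=177.7330 intr=0.0000 cont=0.0000 V=0.0000[hold]  S*(5)=58.1705
k=4: j=0 S=65.0443 intr=22.9057 cont=22.6221 V=22.9057[EX]; j=1 S=81.3247 intr=6.6253 cont=10.5816 V=10.5816[hold]; j=2 S=101.6800 intr=0.0000 cont=3.1430 V=3.1430[hold]; j=3 S=127.1302 intr=0.0000 cont=0.4366 V=0.4366[hold]; j=4 S=158.9504 intr=0.0000 cont=0.0000 V=0.0000[hold]  S*(4)=65.0443
k=3: j=0 S=72.7304 intr=15.2196 cont=16.5621 V=16.5621[hold]; j=1 S=90.9346 intr=0.0000 cont=6.7763 V=6.7763[hold]; j=2 S=113.6952 intr=0.0000 cont=1.7637 V=1.7637[hold]; j=3 S=142.1527 intr=0.0000 cont=0.2146 V=0.2146[hold]  S*(3)=-
k=2: j=0 S=81.3247 intr=6.6253 cont=11.5369 V=11.5369[hold]; j=1 S=101.6800 intr=0.0000 cont=4.2146 V=4.2146[hold]; j=2 S=127.1302 intr=0.0000 cont=0.9744 V=0.9744[hold]  S*(2)=-
k=1: j=0 S=90.9346 intr=0.0000 cont=7.7830 V=7.7830[hold]; j=1 S=113.6952 intr=0.0000 cont=2.5600 V=2.5600[hold]  S*(1)=-
k=0: j=0 S=101.6800 intr=0.0000 cont=5.1086 V=5.1086[hold]  S*(0)=-

price = 5.1086
boundary = - - - - 65.0443 58.1705 65.0443 72.7304 65.0443
tree:
5.1086
7.7830 2.5600
11.5369 4.2146 0.9744
16.5621 6.7763 1.7637 0.2146
22.9057 10.5816 3.1430 0.4366 0.0000
29.7795 15.9316 5.4886 0.8883 0.0000 0.0000
35.9269 22.9057 9.3236 1.8073 0.0000 0.0000 0.0000
41.4246 29.7795 15.2196 3.6769 0.0000 0.0000 0.0000 0.0000
46.3414 35.9269 22.9057 7.4808 0.0000 0.0000 0.0000 0.0000 0.0000
50.7385 41.4246 29.7795 15.2196 0.0000 0.0000 0.0000 0.0000 0.0000 0.0000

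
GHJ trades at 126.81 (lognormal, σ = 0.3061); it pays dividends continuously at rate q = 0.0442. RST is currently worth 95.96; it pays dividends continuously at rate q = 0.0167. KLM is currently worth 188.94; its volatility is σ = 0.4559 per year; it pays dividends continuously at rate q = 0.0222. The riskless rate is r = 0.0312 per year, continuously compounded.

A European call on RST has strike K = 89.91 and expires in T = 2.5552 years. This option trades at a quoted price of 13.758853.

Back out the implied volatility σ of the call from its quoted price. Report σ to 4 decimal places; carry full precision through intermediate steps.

sigma = 0.1540

At σ = 0.1540 the Black–Scholes value reproduces the quote:
σ√T = 0.154·√2.5552 = 0.246169
d₁ = (ln(S/K) + (r−q+σ²/2)T) / (σ√T) = (ln(95.96/89.91) + (0.0312−0.0167+0.154²/2)·2.5552) / 0.246169 = (0.065122 + 0.067350) / 0.246169 = 0.538136
d₂ = d₁ − σ√T = 0.538136 − 0.246169 = 0.291967
e^{−rT} = 0.923373
e^{−qT} = 0.958226
N(d₁) = 0.704758,  N(d₂) = 0.614844
V = S·e^{−qT}·N(d₁) − K·e^{−rT}·N(d₂) = 64.803471 − 51.044619 = 13.758853 (equal to the quote); since ∂V/∂σ > 0 for all σ, the implied volatility is unique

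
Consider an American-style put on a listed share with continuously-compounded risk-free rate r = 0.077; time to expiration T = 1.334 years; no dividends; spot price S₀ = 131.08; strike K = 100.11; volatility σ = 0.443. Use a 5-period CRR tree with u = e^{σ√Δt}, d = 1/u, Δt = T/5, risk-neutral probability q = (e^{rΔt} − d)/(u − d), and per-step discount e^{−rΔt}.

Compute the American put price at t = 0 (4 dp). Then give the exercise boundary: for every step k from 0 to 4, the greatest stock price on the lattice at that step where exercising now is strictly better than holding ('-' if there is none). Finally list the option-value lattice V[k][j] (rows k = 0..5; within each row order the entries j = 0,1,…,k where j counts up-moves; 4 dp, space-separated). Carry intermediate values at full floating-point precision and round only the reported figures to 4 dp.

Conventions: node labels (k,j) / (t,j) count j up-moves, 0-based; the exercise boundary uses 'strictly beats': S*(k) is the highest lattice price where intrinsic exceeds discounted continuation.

Δt=0.26680, u=1.25712, d=0.79547, q=0.48800, disc=e^(-rΔt)=0.97967
k=5 terminal: V=max(K-S,0) → 58.3599 34.1305 0.0000 0.0000 0.0000 0.0000
k=4: j=0 S=52.4847 intr=47.6253 cont=45.5896 V=47.6253[EX]; j=1 S=82.9439 intr=17.1661 cont=17.1194 V=17.1661[EX]; j=2 S=131.0800 intr=0.0000 cont=0.0000 V=0.0000[hold]; j=3 S=207.1515 intr=0.0000 cont=0.0000 V=0.0000[hold]; j=4 S=327.3708 intr=0.0000 cont=0.0000 V=0.0000[hold]  S*(4)=82.9439
k=3: j=0 S=65.9795 intr=34.1305 cont=32.0949 V=34.1305[EX]; j=1 S=104.2703 intr=0.0000 cont=8.6102 V=8.6102[hold]; j=2 S=164.7830 intr=0.0000 cont=0.0000 V=0.0000[hold]; j=3 S=260.4138 intr=0.0000 cont=0.0000 V=0.0000[hold]  S*(3)=65.9795
k=2: j=0 S=82.9439 intr=17.1661 cont=21.2358 V=21.2358[hold]; j=1 S=131.0800 intr=0.0000 cont=4.3188 V=4.3188[hold]; j=2 S=207.1515 intr=0.0000 cont=0.0000 V=0.0000[hold]  S*(2)=-
k=1: j=0 S=104.2703 intr=0.0000 cont=12.7163 V=12.7163[hold]; j=1 S=164.7830 intr=0.0000 cont=2.1662 V=2.1662[hold]  S*(1)=-
k=0: j=0 S=131.0800 intr=0.0000 cont=7.4139 V=7.4139[hold]  S*(0)=-

price = 7.4139
boundary = - - - 65.9795 82.9439
tree:
7.4139
12.7163 2.1662
21.2358 4.3188 0.0000
34.1305 8.6102 0.0000 0.0000
47.6253 17.1661 0.0000 0.0000 0.0000
58.3599 34.1305 0.0000 0.0000 0.0000 0.0000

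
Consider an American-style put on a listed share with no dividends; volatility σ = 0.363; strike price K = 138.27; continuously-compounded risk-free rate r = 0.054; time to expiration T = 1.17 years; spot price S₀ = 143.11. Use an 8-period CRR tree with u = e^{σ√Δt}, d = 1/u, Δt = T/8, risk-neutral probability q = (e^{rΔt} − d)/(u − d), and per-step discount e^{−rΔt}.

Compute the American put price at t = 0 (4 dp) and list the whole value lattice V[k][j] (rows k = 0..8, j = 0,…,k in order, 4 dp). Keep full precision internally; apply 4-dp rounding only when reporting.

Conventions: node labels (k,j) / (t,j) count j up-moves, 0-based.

Δt=0.14625, u=1.14892, d=0.87038, q=0.49382, disc=e^(-rΔt)=0.99213
k=8 terminal: V=max(K-S,0) → 91.1335 76.0492 56.1378 29.8544 0.0000 0.0000 0.0000 0.0000 0.0000
k=7: j=0 S=54.1560 intr=84.1140 cont=83.0264 V=84.1140[EX]; j=1 S=71.4866 intr=66.7834 cont=65.6957 V=66.7834[EX]; j=2 S=94.3632 intr=43.9068 cont=42.8191 V=43.9068[EX]; j=3 S=124.5607 intr=13.7093 cont=14.9929 V=14.9929[hold]; j=4 S=164.4217 intr=0.0000 cont=0.0000 V=0.0000[hold]; j=5 S=217.0388 intr=0.0000 cont=0.0000 V=0.0000[hold]; j=6 S=286.4940 intr=0.0000 cont=0.0000 V=0.0000[hold]; j=7 S=378.1758 intr=0.0000 cont=0.0000 V=0.0000[hold]
k=6: j=0 S=62.2208 intr=76.0492 cont=74.9616 V=76.0492[EX]; j=1 S=82.1322 intr=56.1378 cont=55.0501 V=56.1378[EX]; j=2 S=108.4156 intr=29.8544 cont=29.3956 V=29.8544[EX]; j=3 S=143.1100 intr=0.0000 cont=7.5295 V=7.5295[hold]; j=4 S=188.9071 intr=0.0000 cont=0.0000 V=0.0000[hold]; j=5 S=249.3598 intr=0.0000 cont=0.0000 V=0.0000[hold]; j=6 S=329.1582 intr=0.0000 cont=0.0000 V=0.0000[hold]
k=5: j=0 S=71.4866 intr=66.7834 cont=65.6957 V=66.7834[EX]; j=1 S=94.3632 intr=43.9068 cont=42.8191 V=43.9068[EX]; j=2 S=124.5607 intr=13.7093 cont=18.6819 V=18.6819[hold]; j=3 S=164.4217 intr=0.0000 cont=3.7813 V=3.7813[hold]; j=4 S=217.0388 intr=0.0000 cont=0.0000 V=0.0000[hold]; j=5 S=286.4940 intr=0.0000 cont=0.0000 V=0.0000[hold]
k=4: j=0 S=82.1322 intr=56.1378 cont=55.0501 V=56.1378[EX]; j=1 S=108.4156 intr=29.8544 cont=31.2029 V=31.2029[hold]; j=2 S=143.1100 intr=0.0000 cont=11.2347 V=11.2347[hold]; j=3 S=188.9071 intr=0.0000 cont=1.8990 V=1.8990[hold]; j=4 S=249.3598 intr=0.0000 cont=0.0000 V=0.0000[hold]
k=3: j=0 S=94.3632 intr=43.9068 cont=43.4798 V=43.9068[EX]; j=1 S=124.5607 intr=13.7093 cont=21.1744 V=21.1744[hold]; j=2 S=164.4217 intr=0.0000 cont=6.5724 V=6.5724[hold]; j=3 S=217.0388 intr=0.0000 cont=0.9537 V=0.9537[hold]
k=2: j=0 S=108.4156 intr=29.8544 cont=32.4241 V=32.4241[hold]; j=1 S=143.1100 intr=0.0000 cont=13.8538 V=13.8538[hold]; j=2 S=188.9071 intr=0.0000 cont=3.7679 V=3.7679[hold]
k=1: j=0 S=124.5607 intr=13.7093 cont=23.0709 V=23.0709[hold]; j=1 S=164.4217 intr=0.0000 cont=8.8035 V=8.8035[hold]
k=0: j=0 S=143.1100 intr=0.0000 cont=15.8993 V=15.8993[hold]

price = 15.8993
tree:
15.8993
23.0709 8.8035
32.4241 13.8538 3.7679
43.9068 21.1744 6.5724 0.9537
56.1378 31.2029 11.2347 1.8990 0.0000
66.7834 43.9068 18.6819 3.7813 0.0000 0.0000
76.0492 56.1378 29.8544 7.5295 0.0000 0.0000 0.0000
84.1140 66.7834 43.9068 14.9929 0.0000 0.0000 0.0000 0.0000
91.1335 76.0492 56.1378 29.8544 0.0000 0.0000 0.0000 0.0000 0.0000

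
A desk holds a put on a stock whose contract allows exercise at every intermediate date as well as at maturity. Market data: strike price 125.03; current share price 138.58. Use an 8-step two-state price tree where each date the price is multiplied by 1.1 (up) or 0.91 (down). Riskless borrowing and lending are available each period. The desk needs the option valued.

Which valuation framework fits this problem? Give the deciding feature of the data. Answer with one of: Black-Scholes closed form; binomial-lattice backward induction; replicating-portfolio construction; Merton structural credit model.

Key observation: an American put (K = 125.03, S₀ = 138.58) on a 8-date tree has no closed form — the optimal stopping decision is embedded and must be resolved recursively from expiry.

framework: binomial-lattice backward induction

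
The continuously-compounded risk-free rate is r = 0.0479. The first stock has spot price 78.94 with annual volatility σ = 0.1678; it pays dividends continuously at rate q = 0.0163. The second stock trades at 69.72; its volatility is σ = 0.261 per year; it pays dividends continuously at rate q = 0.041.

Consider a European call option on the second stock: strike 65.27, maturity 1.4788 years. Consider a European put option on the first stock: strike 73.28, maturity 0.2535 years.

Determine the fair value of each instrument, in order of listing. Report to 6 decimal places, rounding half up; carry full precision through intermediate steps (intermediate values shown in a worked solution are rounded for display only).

[the second stock call K=65.27]
σ√T = 0.261·√1.4788 = 0.317391
d₁ = (ln(S/K) + (r−q+σ²/2)T) / (σ√T) = (ln(69.72/65.27) + (0.0479−0.041+0.261²/2)·1.4788) / 0.317391 = (0.065955 + 0.060572) / 0.317391 = 0.398647
d₂ = d₁ − σ√T = 0.398647 − 0.317391 = 0.081255
e^{−rT} = 0.931616
e^{−qT} = 0.941171
N(d₁) = 0.654923,  N(d₂) = 0.532381
price = S·e^{−qT}·N(d₁) − K·e^{−rT}·N(d₂) = 42.975029 − 32.372241 = 10.602788
[the first stock put K=73.28]
σ√T = 0.1678·√0.2535 = 0.084485
d₁ = (ln(S/K) + (r−q+σ²/2)T) / (σ√T) = (ln(78.94/73.28) + (0.0479−0.0163+0.1678²/2)·0.2535) / 0.084485 = (0.074400 + 0.011579) / 0.084485 = 1.017690
d₂ = d₁ − σ√T = 1.017690 − 0.084485 = 0.933205
e^{−rT} = 0.987931
e^{−qT} = 0.995876
N(−d₁) = 0.154413,  N(−d₂) = 0.175357
price = K·e^{−rT}·N(−d₂) − S·e^{−qT}·N(−d₁) = 12.695073 − 12.139066 = 0.556008

price(the second stock call K=65.27) = 10.602788
price(the first stock put K=73.28) = 0.556008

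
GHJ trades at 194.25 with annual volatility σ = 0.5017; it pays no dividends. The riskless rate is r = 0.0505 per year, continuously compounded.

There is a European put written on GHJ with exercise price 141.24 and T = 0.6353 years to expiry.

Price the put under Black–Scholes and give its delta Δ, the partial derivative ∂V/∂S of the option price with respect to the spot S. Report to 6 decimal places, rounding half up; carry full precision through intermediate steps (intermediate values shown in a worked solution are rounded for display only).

price = 6.742300
Δ = -0.140714

σ√T = 0.5017·√0.6353 = 0.399884
d₁ = (ln(S/K) + (r+σ²/2)T) / (σ√T) = (ln(194.25/141.24) + (0.0505+0.5017²/2)·0.6353) / 0.399884 = (0.318685 + 0.112036) / 0.399884 = 1.077117
d₂ = d₁ − σ√T = 1.077117 − 0.399884 = 0.677234
e^{−rT} = 0.968427
N(−d₁) = 0.140714,  N(−d₂) = 0.249129
Put price V = K·e^{−rT}·N(−d₂) − S·N(−d₁) = 34.075980 − 27.333680 = 6.742300
Δ = −N(−d₁) = -0.140714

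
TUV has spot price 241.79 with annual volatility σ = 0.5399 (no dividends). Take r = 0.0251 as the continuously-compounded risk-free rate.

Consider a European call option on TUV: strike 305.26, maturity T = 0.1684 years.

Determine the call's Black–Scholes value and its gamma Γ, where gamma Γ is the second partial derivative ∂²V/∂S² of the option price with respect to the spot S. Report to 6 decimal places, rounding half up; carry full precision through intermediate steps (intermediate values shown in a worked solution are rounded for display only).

price = 4.679246
Γ = 0.004867

σ√T = 0.5399·√0.1684 = 0.221556
d₁ = (ln(S/K) + (r+σ²/2)T) / (σ√T) = (ln(241.79/305.26) + (0.0251+0.5399²/2)·0.1684) / 0.221556 = (-0.233094 + 0.028770) / 0.221556 = -0.922220
d₂ = d₁ − σ√T = -0.922220 − 0.221556 = -1.143777
e^{−rT} = 0.995782
N(d₁) = 0.178207,  N(d₂) = 0.126358
Call price V = S·N(d₁) − K·e^{−rT}·N(d₂) = 43.088637 − 38.409391 = 4.679246
φ(d₁) = (1/√(2π))·e^{−d₁²/2} = 0.260753
Γ = φ(d₁) / (S·σ·√T) = 0.004867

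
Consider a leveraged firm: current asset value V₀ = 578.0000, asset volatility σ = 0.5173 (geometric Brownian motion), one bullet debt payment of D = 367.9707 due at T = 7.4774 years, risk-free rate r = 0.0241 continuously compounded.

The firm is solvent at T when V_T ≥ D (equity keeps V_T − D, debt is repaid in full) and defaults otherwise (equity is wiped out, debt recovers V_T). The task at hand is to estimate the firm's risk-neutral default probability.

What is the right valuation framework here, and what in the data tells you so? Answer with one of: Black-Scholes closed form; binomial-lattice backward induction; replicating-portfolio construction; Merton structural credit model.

framework: Merton structural credit model

Key observation: assets follow a GBM and default happens iff V_T < 367.9707; valuing claims on that split (equity as a call, risky debt as the residual) is the structural model's definition.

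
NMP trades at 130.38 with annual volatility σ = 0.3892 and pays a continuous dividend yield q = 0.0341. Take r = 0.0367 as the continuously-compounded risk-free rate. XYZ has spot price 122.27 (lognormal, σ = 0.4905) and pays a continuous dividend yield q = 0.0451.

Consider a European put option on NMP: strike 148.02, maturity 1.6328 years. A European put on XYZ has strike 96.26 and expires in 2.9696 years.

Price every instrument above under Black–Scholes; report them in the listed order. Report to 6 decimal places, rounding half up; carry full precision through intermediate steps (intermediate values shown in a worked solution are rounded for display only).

price(NMP put K=148.02) = 34.606305
price(XYZ put K=96.26) = 22.276611

[NMP put K=148.02]
σ√T = 0.3892·√1.6328 = 0.497324
d₁ = (ln(S/K) + (r−q+σ²/2)T) / (σ√T) = (ln(130.38/148.02) + (0.0367−0.0341+0.3892²/2)·1.6328) / 0.497324 = (-0.126894 + 0.127911) / 0.497324 = 0.002044
d₂ = d₁ − σ√T = 0.002044 − 0.497324 = -0.495280
e^{−rT} = 0.941836
e^{−qT} = 0.945843
N(−d₁) = 0.499184,  N(−d₂) = 0.689799
price = K·e^{−rT}·N(−d₂) − S·e^{−qT}·N(−d₁) = 96.165249 − 61.558945 = 34.606305
[XYZ put K=96.26]
σ√T = 0.4905·√2.9696 = 0.845255
d₁ = (ln(S/K) + (r−q+σ²/2)T) / (σ√T) = (ln(122.27/96.26) + (0.0367−0.0451+0.4905²/2)·2.9696) / 0.845255 = (0.239179 + 0.332284) / 0.845255 = 0.676083
d₂ = d₁ − σ√T = 0.676083 − 0.845255 = -0.169173
e^{−rT} = 0.896744
e^{−qT} = 0.874652
N(−d₁) = 0.249494,  N(−d₂) = 0.567170
price = K·e^{−rT}·N(−d₂) − S·e^{−qT}·N(−d₁) = 48.958435 − 26.681824 = 22.276611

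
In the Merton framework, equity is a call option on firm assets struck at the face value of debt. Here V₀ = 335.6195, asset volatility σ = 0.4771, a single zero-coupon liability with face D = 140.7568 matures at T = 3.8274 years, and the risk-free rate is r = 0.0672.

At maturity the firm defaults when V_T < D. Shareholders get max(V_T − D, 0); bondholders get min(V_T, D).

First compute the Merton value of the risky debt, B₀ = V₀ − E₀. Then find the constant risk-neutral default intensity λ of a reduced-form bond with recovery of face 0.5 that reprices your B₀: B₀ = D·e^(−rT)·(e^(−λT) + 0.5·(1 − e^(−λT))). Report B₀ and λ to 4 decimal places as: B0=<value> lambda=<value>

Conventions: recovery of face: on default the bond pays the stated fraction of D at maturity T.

B0=99.6573 lambda=0.0483

With assets at 335.6195 and a single debt payment of 140.7568 at 3.8274 years:
d₁ = [ln(V₀/D) + (r + σ²/2)T] / (σ√T)
   = [ln(335.6195/140.7568) + (0.0672 + 0.5·0.4771²)·3.8274] / (0.4771·√3.8274)
   = [0.868944 + 0.692806] / 0.933386 = 1.673210
d₂ = d₁ − σ√T = 1.673210 − 0.933386 = 0.739823
N(d₁) = 0.952857,  N(d₂) = 0.770296,  e^(−rT) = 0.773213
E₀ = V₀·N(d₁) − D·e^(−rT)·N(d₂)
   = 335.6195·0.952857 − 140.7568·0.773213·0.770296 = 235.962226
B₀ = V₀ − E₀ = 335.6195 − 235.962226 = 99.657274
e^(−λT) = (B₀·e^(rT)/D − 0.5)/(1 − 0.5) = (99.6573·1.293305/140.7568 − 0.5)/0.5 = 0.83134777
λ = −ln(0.83134777)/3.8274 = 0.048259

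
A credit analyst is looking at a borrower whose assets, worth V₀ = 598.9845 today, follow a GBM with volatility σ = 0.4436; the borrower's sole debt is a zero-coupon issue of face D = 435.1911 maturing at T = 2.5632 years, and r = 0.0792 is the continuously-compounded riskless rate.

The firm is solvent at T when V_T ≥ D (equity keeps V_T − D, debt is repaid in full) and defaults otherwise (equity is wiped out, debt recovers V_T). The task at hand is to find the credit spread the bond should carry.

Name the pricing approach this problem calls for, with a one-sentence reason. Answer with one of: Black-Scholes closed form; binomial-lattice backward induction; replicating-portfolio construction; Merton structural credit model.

Key observation: the data describe a firm's assets (V₀ = 598.9845, GBM) and a single zero-coupon debt of face 435.1911, so credit quantities follow from equity-as-call in the structural model.

framework: Merton structural credit model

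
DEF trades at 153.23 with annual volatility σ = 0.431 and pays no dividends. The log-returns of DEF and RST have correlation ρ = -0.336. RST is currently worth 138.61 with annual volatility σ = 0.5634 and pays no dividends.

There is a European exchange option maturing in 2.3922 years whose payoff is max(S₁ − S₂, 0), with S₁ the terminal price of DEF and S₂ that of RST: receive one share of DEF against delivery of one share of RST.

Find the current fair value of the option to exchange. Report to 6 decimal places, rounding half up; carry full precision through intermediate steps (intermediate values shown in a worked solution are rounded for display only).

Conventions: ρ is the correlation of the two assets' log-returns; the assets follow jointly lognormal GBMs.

σ_eff = √(σ₁² + σ₂² − 2ρσ₁σ₂) = √(0.431² + 0.5634² − 2·-0.336·0.431·0.5634) = 0.816308
d₁ = (ln(S₁/S₂) + (q₂ − q₁ + σ_eff²/2)T) / (σ_eff√T) = (ln(153.23/138.61) + (0.0 − 0.0 + 0.333180)·2.3922) / 1.262563 = 0.710704
d₂ = d₁ − σ_eff√T = 0.710704 − 1.262563 = -0.551859
N(d₁) = 0.761366,  N(d₂) = 0.290523
V = S₁·e^{−q₁T}·N(d₁) − S₂·e^{−q₂T}·N(d₂) = 116.664127 − 40.269326 = 76.394801
Key observation: no risk-free rate is needed — with the second asset as numeraire the exchange option is a call on the ratio S₁/S₂, and r cancels out of the value.

exchange price = 76.394801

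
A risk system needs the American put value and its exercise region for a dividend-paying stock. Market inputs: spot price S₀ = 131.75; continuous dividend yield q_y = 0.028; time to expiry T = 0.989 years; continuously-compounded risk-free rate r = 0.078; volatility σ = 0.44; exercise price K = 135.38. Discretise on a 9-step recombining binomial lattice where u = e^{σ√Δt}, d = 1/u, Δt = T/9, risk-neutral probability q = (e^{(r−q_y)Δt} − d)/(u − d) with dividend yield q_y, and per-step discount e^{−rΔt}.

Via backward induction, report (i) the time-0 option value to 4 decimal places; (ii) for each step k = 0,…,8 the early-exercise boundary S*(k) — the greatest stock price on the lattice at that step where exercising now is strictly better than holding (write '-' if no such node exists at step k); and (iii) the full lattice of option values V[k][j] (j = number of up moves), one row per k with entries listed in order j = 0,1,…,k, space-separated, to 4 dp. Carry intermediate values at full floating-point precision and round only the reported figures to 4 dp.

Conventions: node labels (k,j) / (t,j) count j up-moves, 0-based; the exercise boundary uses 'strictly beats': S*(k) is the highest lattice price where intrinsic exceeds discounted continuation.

price = 22.0088
boundary = - - - 85.0580 73.5139 85.0580 73.5139 85.0580 98.4147
tree:
22.0088
29.8613 13.9767
39.3753 20.1867 7.5635
50.3220 28.3334 11.8065 3.1461
61.8661 38.4751 17.9581 5.4173 0.7655
71.8433 50.3220 26.4512 9.1664 1.4917 0.0000
80.4665 61.8661 37.4218 15.1531 2.9069 0.0000 0.0000
87.9193 71.8433 50.3220 24.2490 5.6646 0.0000 0.0000 0.0000
94.3606 80.4665 61.8661 36.9653 11.0387 0.0000 0.0000 0.0000 0.0000
99.9278 87.9193 71.8433 50.3220 21.5110 0.0000 0.0000 0.0000 0.0000 0.0000

Δt=0.10989, u=1.15703, d=0.86428, q=0.48242, disc=e^(-rΔt)=0.99147
k=9 terminal: V=max(K-S,0) → 99.9278 87.9193 71.8433 50.3220 21.5110 0.0000 0.0000 0.0000 0.0000 0.0000
k=8: j=0 S=41.0194 intr=94.3606 cont=93.3312 V=94.3606[EX]; j=1 S=54.9135 intr=80.4665 cont=79.4798 V=80.4665[EX]; j=2 S=73.5139 intr=61.8661 cont=60.9365 V=61.8661[EX]; j=3 S=98.4147 intr=36.9653 cont=36.1122 V=36.9653[EX]; j=4 S=131.7500 intr=3.6300 cont=11.0387 V=11.0387[hold]; j=5 S=176.3766 intr=0.0000 cont=0.0000 V=0.0000[hold]; j=6 S=236.1193 intr=0.0000 cont=0.0000 V=0.0000[hold]; j=7 S=316.0982 intr=0.0000 cont=0.0000 V=0.0000[hold]; j=8 S=423.1676 intr=0.0000 cont=0.0000 V=0.0000[hold]  S*(8)=98.4147
k=7: j=0 S=47.4607 intr=87.9193 cont=86.9097 V=87.9193[EX]; j=1 S=63.5367 intr=71.8433 cont=70.8831 V=71.8433[EX]; j=2 S=85.0580 intr=50.3220 cont=49.4279 V=50.3220[EX]; j=3 S=113.8690 intr=21.5110 cont=24.2490 V=24.2490[hold]; j=4 S=152.4389 intr=0.0000 cont=5.6646 V=5.6646[hold]; j=5 S=204.0734 intr=0.0000 cont=0.0000 V=0.0000[hold]; j=6 S=273.1975 intr=0.0000 cont=0.0000 V=0.0000[hold]; j=7 S=365.7356 intr=0.0000 cont=0.0000 V=0.0000[hold]  S*(7)=85.0580
k=6: j=0 S=54.9135 intr=80.4665 cont=79.4798 V=80.4665[EX]; j=1 S=73.5139 intr=61.8661 cont=60.9365 V=61.8661[EX]; j=2 S=98.4147 intr=36.9653 cont=37.4218 V=37.4218[hold]; j=3 S=131.7500 intr=3.6300 cont=15.1531 V=15.1531[hold]; j=4 S=176.3766 intr=0.0000 cont=2.9069 V=2.9069[hold]; j=5 S=236.1193 intr=0.0000 cont=0.0000 V=0.0000[hold]; j=6 S=316.0982 intr=0.0000 cont=0.0000 V=0.0000[hold]  S*(6)=73.5139
k=5: j=0 S=63.5367 intr=71.8433 cont=70.8831 V=71.8433[EX]; j=1 S=85.0580 intr=50.3220 cont=49.6463 V=50.3220[EX]; j=2 S=113.8690 intr=21.5110 cont=26.4512 V=26.4512[hold]; j=3 S=152.4389 intr=0.0000 cont=9.1664 V=9.1664[hold]; j=4 S=204.0734 intr=0.0000 cont=1.4917 V=1.4917[hold]; j=5 S=273.1975 intr=0.0000 cont=0.0000 V=0.0000[hold]  S*(5)=85.0580
k=4: j=0 S=73.5139 intr=61.8661 cont=60.9365 V=61.8661[EX]; j=1 S=98.4147 intr=36.9653 cont=38.4751 V=38.4751[hold]; j=2 S=131.7500 intr=3.6300 cont=17.9581 V=17.9581[hold]; j=3 S=176.3766 intr=0.0000 cont=5.4173 V=5.4173[hold]; j=4 S=236.1193 intr=0.0000 cont=0.7655 V=0.7655[hold]  S*(4)=73.5139
k=3: j=0 S=85.0580 intr=50.3220 cont=50.1501 V=50.3220[EX]; j=1 S=113.8690 intr=21.5110 cont=28.3334 V=28.3334[hold]; j=2 S=152.4389 intr=0.0000 cont=11.8065 V=11.8065[hold]; j=3 S=204.0734 intr=0.0000 cont=3.1461 V=3.1461[hold]  S*(3)=85.0580
k=2: j=0 S=98.4147 intr=36.9653 cont=39.3753 V=39.3753[hold]; j=1 S=131.7500 intr=3.6300 cont=20.1867 V=20.1867[hold]; j=2 S=176.3766 intr=0.0000 cont=7.5635 V=7.5635[hold]  S*(2)=-
k=1: j=0 S=113.8690 intr=21.5110 cont=29.8613 V=29.8613[hold]; j=1 S=152.4389 intr=0.0000 cont=13.9767 V=13.9767[hold]  S*(1)=-
k=0: j=0 S=131.7500 intr=3.6300 cont=22.0088 V=22.0088[hold]  S*(0)=-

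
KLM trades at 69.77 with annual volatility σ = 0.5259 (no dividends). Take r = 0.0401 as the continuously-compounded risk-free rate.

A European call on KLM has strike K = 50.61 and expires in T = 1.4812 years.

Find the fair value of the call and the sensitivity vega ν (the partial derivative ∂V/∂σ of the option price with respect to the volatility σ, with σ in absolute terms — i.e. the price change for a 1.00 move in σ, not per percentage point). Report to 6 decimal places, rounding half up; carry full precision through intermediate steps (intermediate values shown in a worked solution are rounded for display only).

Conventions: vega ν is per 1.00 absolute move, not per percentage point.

σ√T = 0.5259·√1.4812 = 0.640044
d₁ = (ln(S/K) + (r+σ²/2)T) / (σ√T) = (ln(69.77/50.61) + (0.0401+0.5259²/2)·1.4812) / 0.640044 = (0.321055 + 0.264224) / 0.640044 = 0.914436
d₂ = d₁ − σ√T = 0.914436 − 0.640044 = 0.274392
e^{−rT} = 0.942333
N(d₁) = 0.819756,  N(d₂) = 0.608108
Call price V = S·N(d₁) − K·e^{−rT}·N(d₂) = 57.194379 − 29.001585 = 28.192795
φ(d₁) = (1/√(2π))·e^{−d₁²/2} = 0.262623
ν = S·φ(d₁)·√T = 22.300196

price = 28.192795
ν = 22.300196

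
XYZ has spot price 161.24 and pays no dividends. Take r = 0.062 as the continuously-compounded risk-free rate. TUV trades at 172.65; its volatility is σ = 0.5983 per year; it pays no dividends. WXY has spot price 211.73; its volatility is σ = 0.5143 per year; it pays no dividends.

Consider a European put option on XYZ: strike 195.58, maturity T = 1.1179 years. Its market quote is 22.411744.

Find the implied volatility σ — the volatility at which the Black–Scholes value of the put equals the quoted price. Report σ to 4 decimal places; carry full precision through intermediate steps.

At σ = 0.1024 the Black–Scholes value reproduces the quote:
σ√T = 0.1024·√1.1179 = 0.108268
d₁ = (ln(S/K) + (r+σ²/2)T) / (σ√T) = (ln(161.24/195.58) + (0.062+0.1024²/2)·1.1179) / 0.108268 = (-0.193076 + 0.075171) / 0.108268 = -1.089005
d₂ = d₁ − σ√T = -1.089005 − 0.108268 = -1.197273
e^{−rT} = 0.933038
N(−d₁) = 0.861924,  N(−d₂) = 0.884400
V = K·e^{−rT}·N(−d₂) − S·N(−d₁) = 161.388394 − 138.976651 = 22.411744 (the quoted price), and the Black–Scholes price is strictly increasing in σ, so σ is unique

sigma = 0.1024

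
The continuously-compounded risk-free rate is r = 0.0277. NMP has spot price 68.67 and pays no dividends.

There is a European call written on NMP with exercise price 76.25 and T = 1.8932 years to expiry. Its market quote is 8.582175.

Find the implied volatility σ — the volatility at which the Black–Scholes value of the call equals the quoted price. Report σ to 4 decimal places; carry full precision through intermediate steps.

At σ = 0.2682 the Black–Scholes value reproduces the quote:
σ√T = 0.2682·√1.8932 = 0.369026
d₁ = (ln(S/K) + (r+σ²/2)T) / (σ√T) = (ln(68.67/76.25) + (0.0277+0.2682²/2)·1.8932) / 0.369026 = (-0.104705 + 0.120532) / 0.369026 = 0.042888
d₂ = d₁ − σ√T = 0.042888 − 0.369026 = -0.326138
e^{−rT} = 0.948910
N(d₁) = 0.517105,  N(d₂) = 0.372160
V = S·N(d₁) − K·e^{−rT}·N(d₂) = 35.509570 − 26.927395 = 8.582175 (matching the quote); vega is positive throughout, so no other σ reproduces this price

sigma = 0.2682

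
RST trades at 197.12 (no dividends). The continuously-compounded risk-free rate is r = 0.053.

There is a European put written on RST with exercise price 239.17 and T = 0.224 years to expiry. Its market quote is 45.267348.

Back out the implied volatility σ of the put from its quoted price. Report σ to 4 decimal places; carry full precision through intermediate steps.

sigma = 0.4853

At σ = 0.4853 the Black–Scholes value reproduces the quote:
σ√T = 0.4853·√0.224 = 0.229686
d₁ = (ln(S/K) + (r+σ²/2)T) / (σ√T) = (ln(197.12/239.17) + (0.053+0.4853²/2)·0.224) / 0.229686 = (-0.193362 + 0.038250) / 0.229686 = -0.675323
d₂ = d₁ − σ√T = -0.675323 − 0.229686 = -0.905009
e^{−rT} = 0.988198
N(−d₁) = 0.750265,  N(−d₂) = 0.817270
V = K·e^{−rT}·N(−d₂) − S·N(−d₁) = 193.159516 − 147.892168 = 45.267348 (equal to the quote); since ∂V/∂σ > 0 for all σ, the implied volatility is unique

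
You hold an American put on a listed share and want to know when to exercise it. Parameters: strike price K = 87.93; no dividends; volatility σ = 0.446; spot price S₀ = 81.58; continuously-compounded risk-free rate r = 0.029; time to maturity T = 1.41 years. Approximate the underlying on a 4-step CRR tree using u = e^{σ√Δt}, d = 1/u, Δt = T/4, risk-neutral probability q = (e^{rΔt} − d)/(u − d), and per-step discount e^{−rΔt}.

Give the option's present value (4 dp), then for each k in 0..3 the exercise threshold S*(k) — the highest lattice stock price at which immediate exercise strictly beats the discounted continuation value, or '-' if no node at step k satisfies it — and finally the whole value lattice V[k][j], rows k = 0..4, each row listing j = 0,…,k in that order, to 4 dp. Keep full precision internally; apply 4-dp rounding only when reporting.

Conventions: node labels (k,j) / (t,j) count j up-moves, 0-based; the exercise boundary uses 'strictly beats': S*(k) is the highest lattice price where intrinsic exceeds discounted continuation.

price = 19.4575
boundary = - - 48.0378 62.6013
tree:
19.4575
28.4268 9.0839
39.8922 15.2467 1.8591
51.0677 25.3287 3.4359 0.0000
59.6433 39.8922 6.3500 0.0000 0.0000

Δt=0.35250, u=1.30317, d=0.76736, q=0.45336, disc=e^(-rΔt)=0.98983
k=4 terminal: V=max(K-S,0) → 59.6433 39.8922 6.3500 0.0000 0.0000
k=3: j=0 S=36.8623 intr=51.0677 cont=50.1734 V=51.0677[EX]; j=1 S=62.6013 intr=25.3287 cont=24.4344 V=25.3287[EX]; j=2 S=106.3124 intr=0.0000 cont=3.4359 V=3.4359[hold]; j=3 S=180.5446 intr=0.0000 cont=0.0000 V=0.0000[hold]  S*(3)=62.6013
k=2: j=0 S=48.0378 intr=39.8922 cont=38.9979 V=39.8922[EX]; j=1 S=81.5800 intr=6.3500 cont=15.2467 V=15.2467[hold]; j=2 S=138.5429 intr=0.0000 cont=1.8591 V=1.8591[hold]  S*(2)=48.0378
k=1: j=0 S=62.6013 intr=25.3287 cont=28.4268 V=28.4268[hold]; j=1 S=106.3124 intr=0.0000 cont=9.0839 V=9.0839[hold]  S*(1)=-
k=0: j=0 S=81.5800 intr=6.3500 cont=19.4575 V=19.4575[hold]  S*(0)=-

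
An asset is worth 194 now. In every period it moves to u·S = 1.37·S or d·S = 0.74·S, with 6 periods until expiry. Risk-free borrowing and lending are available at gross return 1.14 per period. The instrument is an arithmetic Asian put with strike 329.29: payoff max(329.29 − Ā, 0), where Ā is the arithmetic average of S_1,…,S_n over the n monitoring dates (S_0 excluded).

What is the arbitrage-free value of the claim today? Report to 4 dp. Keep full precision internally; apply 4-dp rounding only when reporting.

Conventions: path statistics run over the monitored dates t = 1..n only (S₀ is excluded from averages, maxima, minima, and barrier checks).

Set p* = 0.6349 (from d < R < u); the path-dependent value is the discounted p*-expectation over all price paths.
Enumerate all 2^6 = 64 price paths (U = up ×1.37, D = down ×0.74); each path with k up-moves has probability p*^k·(1−p*)^(6−k).
DDDDDD: Ā=76.9144, payoff=252.3756, prob=0.002368
UDDDDD: Ā=142.3956, payoff=186.8944, prob=0.004118
DUDDDD: Ā=122.0256, payoff=207.2644, prob=0.004118
UUDDDD: Ā=225.9123, payoff=103.3777, prob=0.007161
DDUDDD: Ā=106.9518, payoff=222.3382, prob=0.004118
UDUDDD: Ā=198.0054, payoff=131.2846, prob=0.007161
DUUDDD: Ā=177.6354, payoff=151.6546, prob=0.007161
UUUDDD: Ā=328.8656, payoff=0.4244, prob=0.012454
DDDUDD: Ā=95.7972, payoff=233.4928, prob=0.004118
UDDUDD: Ā=177.3543, payoff=151.9357, prob=0.007161
DUDUDD: Ā=156.9843, payoff=172.3057, prob=0.007161
UUDUDD: Ā=290.6331, payoff=38.6569, prob=0.012454
DDUUDD: Ā=141.9105, payoff=187.3795, prob=0.007161
UDUUDD: Ā=262.7262, payoff=66.5638, prob=0.012454
DUUUDD: Ā=242.3562, payoff=86.9338, prob=0.012454
UUUUDD: Ā=448.6866, payoff=0.0000, prob=0.021660
DDDDUD: Ā=87.5428, payoff=241.7472, prob=0.004118
UDDDUD: Ā=162.0725, payoff=167.2175, prob=0.007161
DUDDUD: Ā=141.7025, payoff=187.5875, prob=0.007161
UUDDUD: Ā=262.3411, payoff=66.9489, prob=0.012454
DDUDUD: Ā=126.6287, payoff=202.6613, prob=0.007161
UDUDUD: Ā=234.4342, payoff=94.8558, prob=0.012454
DUUDUD: Ā=214.0642, payoff=115.2258, prob=0.012454
UUUDUD: Ā=396.3081, payoff=0.0000, prob=0.021660
DDDUUD: Ā=115.4741, payoff=213.8159, prob=0.007161
UDDUUD: Ā=213.7831, payoff=115.5069, prob=0.012454
DUDUUD: Ā=193.4131, payoff=135.8769, prob=0.012454
UUDUUD: Ā=358.0757, payoff=0.0000, prob=0.021660
DDUUUD: Ā=178.3393, payoff=150.9507, prob=0.012454
UDUUUD: Ā=330.1688, payoff=0.0000, prob=0.021660
DUUUUD: Ā=309.7988, payoff=19.4912, prob=0.021660
UUUUUD: Ā=573.5463, payoff=0.0000, prob=0.037669
DDDDDU: Ā=81.4345, payoff=247.8555, prob=0.004118
UDDDDU: Ā=150.7640, payoff=178.5260, prob=0.007161
DUDDDU: Ā=130.3940, payoff=198.8960, prob=0.007161
UUDDDU: Ā=241.4050, payoff=87.8850, prob=0.012454
DDUDDU: Ā=115.3202, payoff=213.9698, prob=0.007161
UDUDDU: Ā=213.4981, payoff=115.7919, prob=0.012454
DUUDDU: Ā=193.1281, payoff=136.1619, prob=0.012454
UUUDDU: Ā=357.5480, payoff=0.0000, prob=0.021660
DDDUDU: Ā=104.1656, payoff=225.1244, prob=0.007161
UDDUDU: Ā=192.8470, payoff=136.4430, prob=0.012454
DUDUDU: Ā=172.4770, payoff=156.8130, prob=0.012454
UUDUDU: Ā=319.3156, payoff=9.9744, prob=0.021660
DDUUDU: Ā=157.4032, payoff=171.8868, prob=0.012454
UDUUDU: Ā=291.4087, payoff=37.8813, prob=0.021660
DUUUDU: Ā=271.0387, payoff=58.2513, prob=0.021660
UUUUDU: Ā=501.7879, payoff=0.0000, prob=0.037669
DDDDUU: Ā=95.9111, payoff=233.3789, prob=0.007161
UDDDUU: Ā=177.5652, payoff=151.7248, prob=0.012454
DUDDUU: Ā=157.1952, payoff=172.0948, prob=0.012454
UUDDUU: Ā=291.0236, payoff=38.2664, prob=0.021660
DDUDUU: Ā=142.1214, payoff=187.1686, prob=0.012454
UDUDUU: Ā=263.1167, payoff=66.1733, prob=0.021660
DUUDUU: Ā=242.7467, payoff=86.5433, prob=0.021660
UUUDUU: Ā=449.4094, payoff=0.0000, prob=0.037669
DDDUUU: Ā=130.9668, payoff=198.3232, prob=0.012454
UDDUUU: Ā=242.4656, payoff=86.8244, prob=0.021660
DUDUUU: Ā=222.0956, payoff=107.1944, prob=0.021660
UUDUUU: Ā=411.1769, payoff=0.0000, prob=0.037669
DDUUUU: Ā=207.0218, payoff=122.2682, prob=0.021660
UDUUUU: Ā=383.2700, payoff=0.0000, prob=0.037669
DUUUUU: Ā=362.9000, payoff=0.0000, prob=0.037669
UUUUUU: Ā=671.8555, payoff=0.0000, prob=0.065511
Price = Σ prob·payoff / R^6 = 69.012524 / 2.194973 = 31.4412

price = 31.4412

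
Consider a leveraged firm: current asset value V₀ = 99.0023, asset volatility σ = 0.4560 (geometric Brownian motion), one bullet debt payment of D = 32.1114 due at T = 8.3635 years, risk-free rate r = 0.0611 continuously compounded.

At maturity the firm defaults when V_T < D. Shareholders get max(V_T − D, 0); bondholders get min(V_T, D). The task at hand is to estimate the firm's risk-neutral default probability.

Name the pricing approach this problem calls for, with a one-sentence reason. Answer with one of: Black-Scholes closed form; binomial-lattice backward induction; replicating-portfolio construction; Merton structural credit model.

Key observation: with the firm-asset dynamics (V₀ = 99.0023) and a single zero-coupon liability of face 32.1114 given, debt value, spread, and default probability all derive from the option view of the balance sheet.

framework: Merton structural credit model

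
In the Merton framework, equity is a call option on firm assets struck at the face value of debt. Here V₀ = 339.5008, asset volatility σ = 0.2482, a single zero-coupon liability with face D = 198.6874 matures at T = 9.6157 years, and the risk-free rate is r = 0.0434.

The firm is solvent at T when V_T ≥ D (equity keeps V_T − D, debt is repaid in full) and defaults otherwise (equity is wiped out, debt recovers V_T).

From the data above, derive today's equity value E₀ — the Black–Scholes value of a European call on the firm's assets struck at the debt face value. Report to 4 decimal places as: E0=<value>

E0=216.6013

With assets at 339.5008 and a single debt payment of 198.6874 at 9.6157 years:
d₁ = [ln(V₀/D) + (r + σ²/2)T] / (σ√T)
   = [ln(339.5008/198.6874) + (0.0434 + 0.5·0.2482²)·9.6157] / (0.2482·√9.6157)
   = [0.535744 + 0.713501] / 0.769648 = 1.623137
d₂ = d₁ − σ√T = 1.623137 − 0.769648 = 0.853488
N(d₁) = 0.947720,  N(d₂) = 0.803306,  e^(−rT) = 0.658809
E₀ = V₀·N(d₁) − D·e^(−rT)·N(d₂)
   = 339.5008·0.947720 − 198.6874·0.658809·0.803306 = 216.601286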